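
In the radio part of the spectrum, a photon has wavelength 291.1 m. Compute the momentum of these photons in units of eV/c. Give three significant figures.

Since p = h/λ for a photon, p = 2.276e-36 kg·m/s.
Converting to eV/c: p = 4.259e-9 eV/c ≈ 4.26e-9 eV/c.

4.26e-9 eV/c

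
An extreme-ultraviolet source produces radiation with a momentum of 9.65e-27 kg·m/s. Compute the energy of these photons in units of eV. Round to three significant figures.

Take c = 2.99792458e8 m/s, 1 eV = 1.602176634e-19 J.
For a photon E = pc, so E = 2.893e-18 J.
Converting to eV: E = 18.06 eV ≈ 18.1 eV.

18.1 eV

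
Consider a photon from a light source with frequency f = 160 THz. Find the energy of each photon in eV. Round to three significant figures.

Convert to SI: f = 160 THz = 1.6e14 Hz.
For a photon E = hf, so E = 1.060e-19 J.
Converting to eV: E = 0.6617 eV ≈ 0.662 eV.

0.662 eV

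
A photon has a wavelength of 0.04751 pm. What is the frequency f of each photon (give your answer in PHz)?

Use c = 2.99792458e8 m/s.
First convert: λ = 0.04751 pm = 4.751e-14 m.
Apply f = c/λ: f = 6.310e21 Hz.
Converting to PHz: f = 6.310e6 PHz ≈ 6.31e6 PHz.

6.31e6 PHz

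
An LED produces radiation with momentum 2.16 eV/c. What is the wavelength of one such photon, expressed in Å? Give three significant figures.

5740 Å

Take h = 6.62607015e-34 J·s, c = 2.99792458e8 m/s, 1 eV = 1.602176634e-19 J.
First convert: p = 2.16 eV/c = 1.1544e-27 kg·m/s.
For a photon λ = h/p, so λ = 5.740e-7 m.
Converting to Å: λ = 5740 Å ≈ 5740 Å.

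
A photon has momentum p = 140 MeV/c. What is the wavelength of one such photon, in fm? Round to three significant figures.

In SI units: p = 140 MeV/c = 7.4820 × 10^-20 kg·m/s.
For a photon λ = h/p, so λ = 8.856 × 10^-15 m.
Converting to fm: λ = 8.856 fm ≈ 8.86 fm.

8.86 fm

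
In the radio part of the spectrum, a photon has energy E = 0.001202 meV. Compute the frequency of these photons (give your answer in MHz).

Take h = 6.62607015 × 10^-34 J·s, 1 eV = 1.602176634 × 10^-19 J.
Convert to SI: E = 0.001202 meV = 1.9258 × 10^-25 J.
For a photon f = E/h, so f = 2.906 × 10^8 Hz.
Converting to MHz: f = 290.6 MHz ≈ 291 MHz.

291 MHz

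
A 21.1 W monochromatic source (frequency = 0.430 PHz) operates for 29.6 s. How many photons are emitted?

Total energy: E_total = P·t = 21.1 × 29.6 = 624.6 J.
Per-photon energy: E = 2.849e-19 J.
N = E_total / E_photon = 2.19e21.

2.19e21 photons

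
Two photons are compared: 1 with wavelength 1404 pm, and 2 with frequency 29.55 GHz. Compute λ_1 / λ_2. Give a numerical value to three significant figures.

1.38 × 10^-7

λ_1 = 1.404 × 10^-9 m (from wavelength = 1404 pm, via λ given directly).
λ_2 = 0.01015 m (from frequency = 29.55 GHz, via λ = c/f).
Ratio = 1.404 × 10^-9 / 0.01015 = 1.38 × 10^-7.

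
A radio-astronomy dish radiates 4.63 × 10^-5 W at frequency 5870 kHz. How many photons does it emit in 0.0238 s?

Total energy: E_total = P·t = 4.63 × 10^-5 × 0.0238 = 1.102 × 10^-6 J.
Per-photon energy: E = 3.890 × 10^-27 J.
N = E_total / E_photon = 2.83 × 10^20.

2.83 × 10^20 photons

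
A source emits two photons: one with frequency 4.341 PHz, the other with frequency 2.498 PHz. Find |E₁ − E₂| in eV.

Using E = hf: E₁ = 2.8764 × 10^-18 J, E₂ = 1.6552 × 10^-18 J.
|ΔE| = |2.8764 × 10^-18 − 1.6552 × 10^-18| = 1.22 × 10^-18 J = 7.62 eV.

7.62 eV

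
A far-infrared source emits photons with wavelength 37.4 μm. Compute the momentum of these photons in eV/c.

0.0332 eV/c

Use h = 6.62607015e-34 J·s, c = 2.99792458e8 m/s, 1 eV = 1.602176634e-19 J.
First convert: λ = 37.4 μm = 3.74e-5 m.
The photon relation is p = h/λ, giving p = 1.772e-29 kg·m/s.
Converting to eV/c: p = 0.03315 eV/c ≈ 0.0332 eV/c.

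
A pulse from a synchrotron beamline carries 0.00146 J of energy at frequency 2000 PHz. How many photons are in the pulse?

1.10 × 10^12 photons

Per-photon energy: E = 1.325 × 10^-15 J (from frequency = 2000 PHz).
N = E_total / E_photon = 0.00146 J / 1.325 × 10^-15 J = 1.10 × 10^12.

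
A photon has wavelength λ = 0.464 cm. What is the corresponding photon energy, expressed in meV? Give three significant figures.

0.267 meV

(h = 6.62607015e-34 J·s, c = 2.99792458e8 m/s, 1 eV = 1.602176634e-19 J.)
First convert: λ = 0.464 cm = 0.00464 m.
Since E = hc/λ for a photon, E = 4.281e-23 J.
Converting to meV: E = 0.2672 meV ≈ 0.267 meV.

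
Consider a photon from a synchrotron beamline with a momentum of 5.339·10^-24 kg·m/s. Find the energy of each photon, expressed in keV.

Take c = 2.99792458·10^8 m/s, 1 eV = 1.602176634·10^-19 J.
The photon relation is E = pc, giving E = 1.601·10^-15 J.
Converting to keV: E = 9.990 keV ≈ 9.99 keV.

9.99 keV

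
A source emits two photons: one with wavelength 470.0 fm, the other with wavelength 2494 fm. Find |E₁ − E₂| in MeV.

2.14 MeV

Using E = hc/λ: E₁ = 4.2265 × 10^-13 J, E₂ = 7.9649 × 10^-14 J.
|ΔE| = |4.2265 × 10^-13 − 7.9649 × 10^-14| = 3.43 × 10^-13 J = 2.14 MeV.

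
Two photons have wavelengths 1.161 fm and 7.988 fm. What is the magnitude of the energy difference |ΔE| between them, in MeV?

913 MeV

Using E = hc/λ: E₁ = 1.7110e-10 J, E₂ = 2.4868e-11 J.
|ΔE| = |1.7110e-10 − 2.4868e-11| = 1.46e-10 J = 913 MeV.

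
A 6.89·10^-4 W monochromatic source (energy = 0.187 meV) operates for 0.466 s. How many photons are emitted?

Total energy: E_total = P·t = 6.89·10^-4 × 0.466 = 3.211·10^-4 J.
Per-photon energy: E = 2.996·10^-23 J.
N = E_total / E_photon = 1.07·10^19.

1.07·10^19 photons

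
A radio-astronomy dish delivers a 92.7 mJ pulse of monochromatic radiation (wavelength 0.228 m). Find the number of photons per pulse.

1.06·10^23 photons

Per-photon energy: E = 8.712·10^-25 J (from wavelength = 0.228 m).
N = E_total / E_photon = 0.0927 J / 8.712·10^-25 J = 1.06·10^23.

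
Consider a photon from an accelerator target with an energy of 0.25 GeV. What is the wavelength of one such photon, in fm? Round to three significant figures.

Take h = 6.62607015 × 10^-34 J·s, c = 2.99792458 × 10^8 m/s, 1 eV = 1.602176634 × 10^-19 J.
Convert to SI: E = 0.25 GeV = 4.0054 × 10^-11 J.
The photon relation is λ = hc/E, giving λ = 4.959 × 10^-15 m.
Converting to fm: λ = 4.959 fm ≈ 4.96 fm.

4.96 fm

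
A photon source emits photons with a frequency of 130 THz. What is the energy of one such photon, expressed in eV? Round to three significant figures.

0.538 eV

Use h = 6.62607015 × 10^-34 J·s, 1 eV = 1.602176634 × 10^-19 J.
First convert: f = 130 THz = 1.30 × 10^14 Hz.
Apply E = hf: E = 8.614 × 10^-20 J.
Converting to eV: E = 0.5376 eV ≈ 0.538 eV.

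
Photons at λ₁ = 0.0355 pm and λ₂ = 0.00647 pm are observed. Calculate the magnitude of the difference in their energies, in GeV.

Using E = hc/λ: E₁ = 5.596 × 10^-12 J, E₂ = 3.070 × 10^-11 J.
|ΔE| = |5.596 × 10^-12 − 3.070 × 10^-11| = 2.51 × 10^-11 J = 0.157 GeV.

0.157 GeV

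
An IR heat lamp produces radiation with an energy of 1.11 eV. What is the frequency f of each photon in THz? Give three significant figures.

(h = 6.62607015e-34 J·s, 1 eV = 1.602176634e-19 J.)
In SI units: E = 1.11 eV = 1.7784e-19 J.
The photon relation is f = E/h, giving f = 2.684e14 Hz.
Converting to THz: f = 268.4 THz ≈ 268 THz.

268 THz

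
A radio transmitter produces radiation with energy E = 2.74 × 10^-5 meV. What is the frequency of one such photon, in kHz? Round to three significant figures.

6630 kHz

Take h = 6.62607015 × 10^-34 J·s, 1 eV = 1.602176634 × 10^-19 J.
Convert to SI: E = 2.74 × 10^-5 meV = 4.3900 × 10^-27 J.
The photon relation is f = E/h, giving f = 6.625 × 10^6 Hz.
Converting to kHz: f = 6625 kHz ≈ 6630 kHz.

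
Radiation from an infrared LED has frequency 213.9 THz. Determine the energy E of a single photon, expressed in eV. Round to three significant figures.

0.885 eV

Take h = 6.62607015 × 10^-34 J·s, 1 eV = 1.602176634 × 10^-19 J.
Convert to SI: f = 213.9 THz = 2.139 × 10^14 Hz.
Apply E = hf: E = 1.417 × 10^-19 J.
Converting to eV: E = 0.8846 eV ≈ 0.885 eV.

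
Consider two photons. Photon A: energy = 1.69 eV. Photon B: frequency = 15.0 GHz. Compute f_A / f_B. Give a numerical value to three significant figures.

f_A = 4.086e14 Hz (from energy = 1.69 eV, via f = E/h).
f_B = 1.500e10 Hz (from frequency = 15.0 GHz, via f given directly).
Ratio = 4.086e14 / 1.500e10 = 2.72e4.

2.72e4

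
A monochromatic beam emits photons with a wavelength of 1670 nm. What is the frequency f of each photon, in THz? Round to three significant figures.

(c = 2.99792458 × 10^8 m/s.)
Convert to SI: λ = 1670 nm = 1.67 × 10^-6 m.
Since f = c/λ for a photon, f = 1.795 × 10^14 Hz.
Converting to THz: f = 179.5 THz ≈ 180 THz.

180 THz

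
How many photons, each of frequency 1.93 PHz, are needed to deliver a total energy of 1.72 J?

Per-photon energy: E = 1.279 × 10^-18 J (from frequency = 1.93 PHz).
N = E_total / E_photon = 1.72 J / 1.279 × 10^-18 J = 1.34 × 10^18.

1.34 × 10^18 photons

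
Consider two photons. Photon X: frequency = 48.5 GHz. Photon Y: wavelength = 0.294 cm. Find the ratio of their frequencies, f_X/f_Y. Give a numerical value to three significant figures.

f_X = 4.850 × 10^10 Hz (from frequency = 48.5 GHz, via f given directly).
f_Y = 1.020 × 10^11 Hz (from wavelength = 0.294 cm, via f = c/λ).
Ratio = 4.850 × 10^10 / 1.020 × 10^11 = 0.476.

0.476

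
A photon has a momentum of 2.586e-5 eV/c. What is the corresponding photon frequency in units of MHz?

6250 MHz

Use h = 6.62607015e-34 J·s, c = 2.99792458e8 m/s, 1 eV = 1.602176634e-19 J.
First convert: p = 2.586e-5 eV/c = 1.3820e-32 kg·m/s.
The photon relation is f = pc/h, giving f = 6.253e9 Hz.
Converting to MHz: f = 6253 MHz ≈ 6250 MHz.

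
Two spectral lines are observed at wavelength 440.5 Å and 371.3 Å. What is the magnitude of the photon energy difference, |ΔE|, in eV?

5.25 eV

Using E = hc/λ: E₁ = 4.5095e-18 J, E₂ = 5.3500e-18 J.
|ΔE| = |4.5095e-18 − 5.3500e-18| = 8.40e-19 J = 5.25 eV.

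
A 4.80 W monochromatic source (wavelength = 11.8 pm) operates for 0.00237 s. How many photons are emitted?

6.76·10^11 photons

Total energy: E_total = P·t = 4.80 × 0.00237 = 0.01138 J.
Per-photon energy: E = 1.683·10^-14 J.
N = E_total / E_photon = 6.76·10^11.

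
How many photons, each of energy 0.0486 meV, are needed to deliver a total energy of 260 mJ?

Per-photon energy: E = 7.787e-24 J (from energy = 0.0486 meV).
N = E_total / E_photon = 0.260 J / 7.787e-24 J = 3.34e22.

3.34e22 photons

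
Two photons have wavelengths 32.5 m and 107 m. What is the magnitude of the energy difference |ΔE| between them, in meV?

Using E = hc/λ: E₁ = 6.112·10^-27 J, E₂ = 1.856·10^-27 J.
|ΔE| = |6.112·10^-27 − 1.856·10^-27| = 4.26·10^-27 J = 2.66·10^-5 meV.

2.66·10^-5 meV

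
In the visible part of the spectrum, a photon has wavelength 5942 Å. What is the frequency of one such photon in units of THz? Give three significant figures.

In SI units: λ = 5942 Å = 5.942 × 10^-7 m.
The photon relation is f = c/λ, giving f = 5.045 × 10^14 Hz.
Converting to THz: f = 504.5 THz ≈ 505 THz.

505 THz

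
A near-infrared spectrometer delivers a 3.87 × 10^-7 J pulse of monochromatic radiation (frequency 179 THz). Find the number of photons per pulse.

Per-photon energy: E = 1.186 × 10^-19 J (from frequency = 179 THz).
N = E_total / E_photon = 3.87 × 10^-7 J / 1.186 × 10^-19 J = 3.26 × 10^12.

3.26 × 10^12 photons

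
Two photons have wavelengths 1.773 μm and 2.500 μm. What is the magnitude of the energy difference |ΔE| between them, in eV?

Using E = hc/λ: E₁ = 1.1204e-19 J, E₂ = 7.9458e-20 J.
|ΔE| = |1.1204e-19 − 7.9458e-20| = 3.26e-20 J = 0.203 eV.

0.203 eV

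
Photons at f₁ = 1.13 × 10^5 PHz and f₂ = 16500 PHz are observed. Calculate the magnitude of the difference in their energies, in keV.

Using E = hf: E₁ = 7.487 × 10^-14 J, E₂ = 1.093 × 10^-14 J.
|ΔE| = |7.487 × 10^-14 − 1.093 × 10^-14| = 6.39 × 10^-14 J = 399 keV.

399 keV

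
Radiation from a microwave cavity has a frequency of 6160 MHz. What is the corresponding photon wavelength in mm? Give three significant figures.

48.7 mm

Use c = 2.99792458e8 m/s.
First convert: f = 6160 MHz = 6.16e9 Hz.
The photon relation is λ = c/f, giving λ = 0.04867 m.
Converting to mm: λ = 48.67 mm ≈ 48.7 mm.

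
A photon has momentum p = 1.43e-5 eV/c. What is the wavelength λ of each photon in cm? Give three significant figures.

8.67 cm

Convert to SI: p = 1.43e-5 eV/c = 7.6423e-33 kg·m/s.
Apply λ = h/p: λ = 0.08670 m.
Converting to cm: λ = 8.670 cm ≈ 8.67 cm.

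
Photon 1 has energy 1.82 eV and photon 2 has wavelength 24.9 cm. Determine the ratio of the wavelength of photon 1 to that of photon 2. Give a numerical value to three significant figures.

2.74e-6

λ_1 = 6.812e-7 m (from energy = 1.82 eV, via λ = hc/E).
λ_2 = 0.2490 m (from wavelength = 24.9 cm, via λ given directly).
Ratio = 6.812e-7 / 0.2490 = 2.74e-6.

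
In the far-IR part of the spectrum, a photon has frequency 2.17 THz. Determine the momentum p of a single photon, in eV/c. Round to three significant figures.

8.97e-3 eV/c

First convert: f = 2.17 THz = 2.17e12 Hz.
Since p = hf/c for a photon, p = 4.796e-30 kg·m/s.
Converting to eV/c: p = 0.008974 eV/c ≈ 8.97e-3 eV/c.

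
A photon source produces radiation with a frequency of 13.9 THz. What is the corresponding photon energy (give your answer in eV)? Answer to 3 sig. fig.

(h = 6.62607015 × 10^-34 J·s, 1 eV = 1.602176634 × 10^-19 J.)
First convert: f = 13.9 THz = 1.39 × 10^13 Hz.
For a photon E = hf, so E = 9.210 × 10^-21 J.
Converting to eV: E = 0.05749 eV ≈ 0.0575 eV.

0.0575 eV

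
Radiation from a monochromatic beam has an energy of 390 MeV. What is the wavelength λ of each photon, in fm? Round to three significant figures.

In SI units: E = 390 MeV = 6.2485e-11 J.
Since λ = hc/E for a photon, λ = 3.179e-15 m.
Converting to fm: λ = 3.179 fm ≈ 3.18 fm.

3.18 fm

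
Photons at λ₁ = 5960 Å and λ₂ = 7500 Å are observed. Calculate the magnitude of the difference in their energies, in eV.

Using E = hc/λ: E₁ = 3.333e-19 J, E₂ = 2.649e-19 J.
|ΔE| = |3.333e-19 − 2.649e-19| = 6.84e-20 J = 0.427 eV.

0.427 eV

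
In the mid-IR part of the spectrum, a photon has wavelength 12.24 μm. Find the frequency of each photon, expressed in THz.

24.5 THz

Convert to SI: λ = 12.24 μm = 1.224 × 10^-5 m.
Apply f = c/λ: f = 2.449 × 10^13 Hz.
Converting to THz: f = 24.49 THz ≈ 24.5 THz.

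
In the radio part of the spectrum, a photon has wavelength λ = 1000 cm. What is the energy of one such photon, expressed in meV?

(h = 6.62607015·10^-34 J·s, c = 2.99792458·10^8 m/s, 1 eV = 1.602176634·10^-19 J.)
In SI units: λ = 1000 cm = 10.0 m.
Apply E = hc/λ: E = 1.986·10^-26 J.
Converting to meV: E = 1.240·10^-4 meV ≈ 1.24·10^-4 meV.

1.24·10^-4 meV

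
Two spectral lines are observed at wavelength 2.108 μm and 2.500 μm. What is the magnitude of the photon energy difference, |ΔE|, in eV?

0.0922 eV

Using E = hc/λ: E₁ = 9.4234 × 10^-20 J, E₂ = 7.9458 × 10^-20 J.
|ΔE| = |9.4234 × 10^-20 − 7.9458 × 10^-20| = 1.48 × 10^-20 J = 0.0922 eV.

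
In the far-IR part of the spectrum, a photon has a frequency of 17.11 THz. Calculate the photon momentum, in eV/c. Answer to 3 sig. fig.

Use h = 6.62607015 × 10^-34 J·s, c = 2.99792458 × 10^8 m/s, 1 eV = 1.602176634 × 10^-19 J.
In SI units: f = 17.11 THz = 1.711 × 10^13 Hz.
For a photon p = hf/c, so p = 3.782 × 10^-29 kg·m/s.
Converting to eV/c: p = 0.07076 eV/c ≈ 0.0708 eV/c.

0.0708 eV/c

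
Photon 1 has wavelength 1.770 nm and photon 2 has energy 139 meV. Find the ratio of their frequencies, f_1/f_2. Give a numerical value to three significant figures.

f_1 = 1.694e17 Hz (from wavelength = 1.770 nm, via f = c/λ).
f_2 = 3.361e13 Hz (from energy = 139 meV, via f = E/h).
Ratio = 1.694e17 / 3.361e13 = 5040.

5040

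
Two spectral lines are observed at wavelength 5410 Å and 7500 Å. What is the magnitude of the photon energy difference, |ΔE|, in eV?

0.639 eV

Using E = hc/λ: E₁ = 3.672e-19 J, E₂ = 2.649e-19 J.
|ΔE| = |3.672e-19 − 2.649e-19| = 1.02e-19 J = 0.639 eV.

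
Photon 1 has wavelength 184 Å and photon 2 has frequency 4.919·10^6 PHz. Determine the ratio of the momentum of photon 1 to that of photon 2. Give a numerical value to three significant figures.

p_1 = 3.601·10^-26 kg·m/s (from wavelength = 184 Å, via p = h/λ).
p_2 = 1.087·10^-20 kg·m/s (from frequency = 4.919·10^6 PHz, via p = hf/c).
Ratio = 3.601·10^-26 / 1.087·10^-20 = 3.31·10^-6.

3.31·10^-6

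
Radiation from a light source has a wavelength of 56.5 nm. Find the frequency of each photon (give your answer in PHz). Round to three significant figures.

5.31 PHz

(c = 2.99792458·10^8 m/s.)
Convert to SI: λ = 56.5 nm = 5.65·10^-8 m.
Since f = c/λ for a photon, f = 5.306·10^15 Hz.
Converting to PHz: f = 5.306 PHz ≈ 5.31 PHz.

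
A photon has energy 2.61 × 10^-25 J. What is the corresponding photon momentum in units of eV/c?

1.63 × 10^-6 eV/c

(c = 2.99792458 × 10^8 m/s, 1 eV = 1.602176634 × 10^-19 J.)
Since p = E/c for a photon, p = 8.706 × 10^-34 kg·m/s.
Converting to eV/c: p = 1.629 × 10^-6 eV/c ≈ 1.63 × 10^-6 eV/c.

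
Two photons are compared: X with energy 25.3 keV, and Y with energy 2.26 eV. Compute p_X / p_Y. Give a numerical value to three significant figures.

1.12 × 10^4

p_X = 1.352 × 10^-23 kg·m/s (from energy = 25.3 keV, via p = E/c).
p_Y = 1.208 × 10^-27 kg·m/s (from energy = 2.26 eV, via p = E/c).
Ratio = 1.352 × 10^-23 / 1.208 × 10^-27 = 1.12 × 10^4.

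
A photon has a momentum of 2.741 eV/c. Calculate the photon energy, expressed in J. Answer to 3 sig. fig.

Use c = 2.99792458 × 10^8 m/s, 1 eV = 1.602176634 × 10^-19 J.
First convert: p = 2.741 eV/c = 1.4649 × 10^-27 kg·m/s.
Since E = pc for a photon, E = 4.392 × 10^-19 J.
So E ≈ 4.39 × 10^-19 J.

4.39 × 10^-19 J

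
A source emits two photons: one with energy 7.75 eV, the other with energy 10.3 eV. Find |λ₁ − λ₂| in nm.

39.6 nm

Using λ = hc/E: λ₁ = 1.600e-7 m, λ₂ = 1.204e-7 m.
|Δλ| = |1.600e-7 − 1.204e-7| = 3.96e-8 m = 39.6 nm.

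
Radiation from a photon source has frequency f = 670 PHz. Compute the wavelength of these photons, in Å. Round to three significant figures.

4.47 Å

(c = 2.99792458e8 m/s.)
Convert to SI: f = 670 PHz = 6.7e17 Hz.
Since λ = c/f for a photon, λ = 4.475e-10 m.
Converting to Å: λ = 4.475 Å ≈ 4.47 Å.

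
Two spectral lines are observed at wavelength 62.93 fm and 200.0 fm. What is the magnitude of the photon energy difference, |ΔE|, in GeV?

0.0135 GeV

Using E = hc/λ: E₁ = 3.1566e-12 J, E₂ = 9.9322e-13 J.
|ΔE| = |3.1566e-12 − 9.9322e-13| = 2.16e-12 J = 0.0135 GeV.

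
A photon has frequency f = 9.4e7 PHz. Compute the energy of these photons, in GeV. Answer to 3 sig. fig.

Take h = 6.62607015e-34 J·s, 1 eV = 1.602176634e-19 J.
In SI units: f = 9.4e7 PHz = 9.4e22 Hz.
Since E = hf for a photon, E = 6.229e-11 J.
Converting to GeV: E = 0.3888 GeV ≈ 0.389 GeV.

0.389 GeV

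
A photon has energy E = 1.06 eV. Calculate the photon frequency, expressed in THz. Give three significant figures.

(h = 6.62607015e-34 J·s, 1 eV = 1.602176634e-19 J.)
First convert: E = 1.06 eV = 1.6983e-19 J.
Since f = E/h for a photon, f = 2.563e14 Hz.
Converting to THz: f = 256.3 THz ≈ 256 THz.

256 THz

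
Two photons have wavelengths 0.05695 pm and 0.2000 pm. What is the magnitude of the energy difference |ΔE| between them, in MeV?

Using E = hc/λ: E₁ = 3.4881·10^-12 J, E₂ = 9.9322·10^-13 J.
|ΔE| = |3.4881·10^-12 − 9.9322·10^-13| = 2.49·10^-12 J = 15.6 MeV.

15.6 MeV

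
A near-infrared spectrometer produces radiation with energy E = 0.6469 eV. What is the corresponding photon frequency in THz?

First convert: E = 0.6469 eV = 1.0364 × 10^-19 J.
Since f = E/h for a photon, f = 1.564 × 10^14 Hz.
Converting to THz: f = 156.4 THz ≈ 156 THz.

156 THz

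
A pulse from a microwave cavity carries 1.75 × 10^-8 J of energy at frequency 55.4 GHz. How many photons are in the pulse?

4.77 × 10^14 photons

Per-photon energy: E = 3.671 × 10^-23 J (from frequency = 55.4 GHz).
N = E_total / E_photon = 1.75 × 10^-8 J / 3.671 × 10^-23 J = 4.77 × 10^14.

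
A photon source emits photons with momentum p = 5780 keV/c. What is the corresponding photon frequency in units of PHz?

1.40 × 10^6 PHz

In SI units: p = 5780 keV/c = 3.0890 × 10^-21 kg·m/s.
For a photon f = pc/h, so f = 1.398 × 10^21 Hz.
Converting to PHz: f = 1.398 × 10^6 PHz ≈ 1.40 × 10^6 PHz.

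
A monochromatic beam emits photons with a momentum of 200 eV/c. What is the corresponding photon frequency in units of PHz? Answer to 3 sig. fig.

In SI units: p = 200 eV/c = 1.0689 × 10^-25 kg·m/s.
Since f = pc/h for a photon, f = 4.836 × 10^16 Hz.
Converting to PHz: f = 48.36 PHz ≈ 48.4 PHz.

48.4 PHz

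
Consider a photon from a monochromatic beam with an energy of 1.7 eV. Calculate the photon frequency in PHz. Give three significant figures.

0.411 PHz

In SI units: E = 1.7 eV = 2.7237e-19 J.
Since f = E/h for a photon, f = 4.111e14 Hz.
Converting to PHz: f = 0.4111 PHz ≈ 0.411 PHz.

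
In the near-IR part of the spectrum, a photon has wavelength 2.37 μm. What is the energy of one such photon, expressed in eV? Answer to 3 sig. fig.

0.523 eV

Take h = 6.62607015·10^-34 J·s, c = 2.99792458·10^8 m/s, 1 eV = 1.602176634·10^-19 J.
In SI units: λ = 2.37 μm = 2.37·10^-6 m.
Since E = hc/λ for a photon, E = 8.382·10^-20 J.
Converting to eV: E = 0.5231 eV ≈ 0.523 eV.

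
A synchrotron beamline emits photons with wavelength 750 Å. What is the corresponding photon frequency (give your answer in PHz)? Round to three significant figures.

First convert: λ = 750 Å = 7.5e-8 m.
Apply f = c/λ: f = 3.997e15 Hz.
Converting to PHz: f = 3.997 PHz ≈ 4.00 PHz.

4.00 PHz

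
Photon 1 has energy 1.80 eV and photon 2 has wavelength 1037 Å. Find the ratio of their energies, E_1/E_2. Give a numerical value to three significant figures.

E_1 = 2.884 × 10^-19 J (from energy = 1.80 eV, via E given directly).
E_2 = 1.916 × 10^-18 J (from wavelength = 1037 Å, via E = hc/λ).
Ratio = 2.884 × 10^-19 / 1.916 × 10^-18 = 0.151.

0.151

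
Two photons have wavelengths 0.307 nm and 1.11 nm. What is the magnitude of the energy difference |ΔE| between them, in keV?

Using E = hc/λ: E₁ = 6.471 × 10^-16 J, E₂ = 1.790 × 10^-16 J.
|ΔE| = |6.471 × 10^-16 − 1.790 × 10^-16| = 4.68 × 10^-16 J = 2.92 keV.

2.92 keV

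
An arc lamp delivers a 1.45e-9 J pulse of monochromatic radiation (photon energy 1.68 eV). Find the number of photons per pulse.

5.39e9 photons

Per-photon energy: E = 2.692e-19 J (from energy = 1.68 eV).
N = E_total / E_photon = 1.45e-9 J / 2.692e-19 J = 5.39e9.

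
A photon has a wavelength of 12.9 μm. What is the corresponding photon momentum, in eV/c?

0.0961 eV/c

Convert to SI: λ = 12.9 μm = 1.29e-5 m.
Since p = h/λ for a photon, p = 5.136e-29 kg·m/s.
Converting to eV/c: p = 0.09611 eV/c ≈ 0.0961 eV/c.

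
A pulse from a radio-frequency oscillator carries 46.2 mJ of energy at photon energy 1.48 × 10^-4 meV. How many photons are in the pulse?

1.95 × 10^24 photons

Per-photon energy: E = 2.371 × 10^-26 J (from energy = 1.48 × 10^-4 meV).
N = E_total / E_photon = 0.0462 J / 2.371 × 10^-26 J = 1.95 × 10^24.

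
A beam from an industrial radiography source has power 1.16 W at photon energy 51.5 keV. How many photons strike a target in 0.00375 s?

Total energy: E_total = P·t = 1.16 × 0.00375 = 0.004350 J.
Per-photon energy: E = 8.251 × 10^-15 J.
N = E_total / E_photon = 5.27 × 10^11.

5.27 × 10^11 photons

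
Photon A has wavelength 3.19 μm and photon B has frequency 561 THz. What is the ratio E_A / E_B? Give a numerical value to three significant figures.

0.168

E_A = 6.227e-20 J (from wavelength = 3.19 μm, via E = hc/λ).
E_B = 3.717e-19 J (from frequency = 561 THz, via E = hf).
Ratio = 6.227e-20 / 3.717e-19 = 0.168.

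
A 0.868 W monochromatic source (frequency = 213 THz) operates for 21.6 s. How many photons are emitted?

1.33e20 photons

Total energy: E_total = P·t = 0.868 × 21.6 = 18.75 J.
Per-photon energy: E = 1.411e-19 J.
N = E_total / E_photon = 1.33e20.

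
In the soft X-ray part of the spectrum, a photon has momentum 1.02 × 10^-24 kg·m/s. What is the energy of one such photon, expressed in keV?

Take c = 2.99792458 × 10^8 m/s, 1 eV = 1.602176634 × 10^-19 J.
Apply E = pc: E = 3.058 × 10^-16 J.
Converting to keV: E = 1.909 keV ≈ 1.91 keV.

1.91 keV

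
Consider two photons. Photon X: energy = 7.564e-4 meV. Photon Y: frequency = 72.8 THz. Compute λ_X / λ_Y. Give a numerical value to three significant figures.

λ_X = 1.639 m (from energy = 7.564e-4 meV, via λ = hc/E).
λ_Y = 4.118e-6 m (from frequency = 72.8 THz, via λ = c/f).
Ratio = 1.639 / 4.118e-6 = 3.98e5.

3.98e5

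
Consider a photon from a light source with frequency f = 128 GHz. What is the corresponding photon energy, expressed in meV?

Take h = 6.62607015e-34 J·s, 1 eV = 1.602176634e-19 J.
In SI units: f = 128 GHz = 1.28e11 Hz.
The photon relation is E = hf, giving E = 8.481e-23 J.
Converting to meV: E = 0.5294 meV ≈ 0.529 meV.

0.529 meV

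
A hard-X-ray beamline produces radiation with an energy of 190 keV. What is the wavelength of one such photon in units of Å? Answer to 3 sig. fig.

0.0653 Å

Use h = 6.62607015e-34 J·s, c = 2.99792458e8 m/s, 1 eV = 1.602176634e-19 J.
Convert to SI: E = 190 keV = 3.0441e-14 J.
Since λ = hc/E for a photon, λ = 6.525e-12 m.
Converting to Å: λ = 0.06525 Å ≈ 0.0653 Å.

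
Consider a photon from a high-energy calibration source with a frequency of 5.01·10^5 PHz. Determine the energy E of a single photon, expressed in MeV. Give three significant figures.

First convert: f = 5.01·10^5 PHz = 5.01·10^20 Hz.
Apply E = hf: E = 3.320·10^-13 J.
Converting to MeV: E = 2.072 MeV ≈ 2.07 MeV.

2.07 MeV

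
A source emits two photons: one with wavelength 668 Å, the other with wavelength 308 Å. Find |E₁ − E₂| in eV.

Using E = hc/λ: E₁ = 2.974 × 10^-18 J, E₂ = 6.449 × 10^-18 J.
|ΔE| = |2.974 × 10^-18 − 6.449 × 10^-18| = 3.48 × 10^-18 J = 21.7 eV.

21.7 eV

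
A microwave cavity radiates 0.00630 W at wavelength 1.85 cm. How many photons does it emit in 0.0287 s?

Total energy: E_total = P·t = 0.00630 × 0.0287 = 1.808 × 10^-4 J.
Per-photon energy: E = 1.074 × 10^-23 J.
N = E_total / E_photon = 1.68 × 10^19.

1.68 × 10^19 photons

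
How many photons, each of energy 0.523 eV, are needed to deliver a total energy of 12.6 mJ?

1.50 × 10^17 photons

Per-photon energy: E = 8.379 × 10^-20 J (from energy = 0.523 eV).
N = E_total / E_photon = 0.0126 J / 8.379 × 10^-20 J = 1.50 × 10^17.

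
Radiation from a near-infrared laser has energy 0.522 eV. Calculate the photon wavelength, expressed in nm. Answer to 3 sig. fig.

Use h = 6.62607015 × 10^-34 J·s, c = 2.99792458 × 10^8 m/s, 1 eV = 1.602176634 × 10^-19 J.
In SI units: E = 0.522 eV = 8.3634 × 10^-20 J.
For a photon λ = hc/E, so λ = 2.375 × 10^-6 m.
Converting to nm: λ = 2375 nm ≈ 2380 nm.

2380 nm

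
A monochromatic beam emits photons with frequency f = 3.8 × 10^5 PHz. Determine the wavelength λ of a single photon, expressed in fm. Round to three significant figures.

First convert: f = 3.8 × 10^5 PHz = 3.8 × 10^20 Hz.
For a photon λ = c/f, so λ = 7.889 × 10^-13 m.
Converting to fm: λ = 788.9 fm ≈ 789 fm.

789 fm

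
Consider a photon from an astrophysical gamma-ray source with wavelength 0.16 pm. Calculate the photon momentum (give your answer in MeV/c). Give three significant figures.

7.75 MeV/c

Take h = 6.62607015e-34 J·s, c = 2.99792458e8 m/s, 1 eV = 1.602176634e-19 J.
First convert: λ = 0.16 pm = 1.6e-13 m.
The photon relation is p = h/λ, giving p = 4.141e-21 kg·m/s.
Converting to MeV/c: p = 7.749 MeV/c ≈ 7.75 MeV/c.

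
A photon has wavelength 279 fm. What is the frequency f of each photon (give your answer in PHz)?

1.07 × 10^6 PHz

(c = 2.99792458 × 10^8 m/s.)
In SI units: λ = 279 fm = 2.79 × 10^-13 m.
Since f = c/λ for a photon, f = 1.075 × 10^21 Hz.
Converting to PHz: f = 1.075 × 10^6 PHz ≈ 1.07 × 10^6 PHz.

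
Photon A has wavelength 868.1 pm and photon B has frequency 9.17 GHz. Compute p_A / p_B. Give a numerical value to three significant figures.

3.77 × 10^7

p_A = 7.633 × 10^-25 kg·m/s (from wavelength = 868.1 pm, via p = h/λ).
p_B = 2.027 × 10^-32 kg·m/s (from frequency = 9.17 GHz, via p = hf/c).
Ratio = 7.633 × 10^-25 / 2.027 × 10^-32 = 3.77 × 10^7.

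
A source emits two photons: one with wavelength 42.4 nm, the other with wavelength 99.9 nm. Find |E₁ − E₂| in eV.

16.8 eV

Using E = hc/λ: E₁ = 4.685e-18 J, E₂ = 1.988e-18 J.
|ΔE| = |4.685e-18 − 1.988e-18| = 2.70e-18 J = 16.8 eV.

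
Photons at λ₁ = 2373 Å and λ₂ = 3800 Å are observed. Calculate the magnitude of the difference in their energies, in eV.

1.96 eV

Using E = hc/λ: E₁ = 8.3710·10^-19 J, E₂ = 5.2275·10^-19 J.
|ΔE| = |8.3710·10^-19 − 5.2275·10^-19| = 3.14·10^-19 J = 1.96 eV.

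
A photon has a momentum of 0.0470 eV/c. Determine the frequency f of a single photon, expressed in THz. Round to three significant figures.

11.4 THz

Take h = 6.62607015 × 10^-34 J·s, c = 2.99792458 × 10^8 m/s, 1 eV = 1.602176634 × 10^-19 J.
Convert to SI: p = 0.0470 eV/c = 2.5118 × 10^-29 kg·m/s.
The photon relation is f = pc/h, giving f = 1.136 × 10^13 Hz.
Converting to THz: f = 11.36 THz ≈ 11.4 THz.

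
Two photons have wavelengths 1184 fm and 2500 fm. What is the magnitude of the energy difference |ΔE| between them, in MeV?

0.551 MeV

Using E = hc/λ: E₁ = 1.6777e-13 J, E₂ = 7.9458e-14 J.
|ΔE| = |1.6777e-13 − 7.9458e-14| = 8.83e-14 J = 0.551 MeV.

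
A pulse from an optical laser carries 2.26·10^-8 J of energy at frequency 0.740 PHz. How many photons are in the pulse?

4.61·10^10 photons

Per-photon energy: E = 4.903·10^-19 J (from frequency = 0.740 PHz).
N = E_total / E_photon = 2.26·10^-8 J / 4.903·10^-19 J = 4.61·10^10.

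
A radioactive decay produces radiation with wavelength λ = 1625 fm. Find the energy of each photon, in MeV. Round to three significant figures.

0.763 MeV

Convert to SI: λ = 1625 fm = 1.625e-12 m.
Apply E = hc/λ: E = 1.222e-13 J.
Converting to MeV: E = 0.7630 MeV ≈ 0.763 MeV.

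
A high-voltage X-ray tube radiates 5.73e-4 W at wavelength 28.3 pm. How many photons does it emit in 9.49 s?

7.75e11 photons

Total energy: E_total = P·t = 5.73e-4 × 9.49 = 0.005438 J.
Per-photon energy: E = 7.019e-15 J.
N = E_total / E_photon = 7.75e11.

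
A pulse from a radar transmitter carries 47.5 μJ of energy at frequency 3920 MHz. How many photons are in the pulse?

1.83 × 10^19 photons

Per-photon energy: E = 2.597 × 10^-24 J (from frequency = 3920 MHz).
N = E_total / E_photon = 4.75 × 10^-5 J / 2.597 × 10^-24 J = 1.83 × 10^19.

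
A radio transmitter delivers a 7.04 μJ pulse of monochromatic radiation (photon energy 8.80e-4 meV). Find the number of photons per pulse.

Per-photon energy: E = 1.410e-25 J (from energy = 8.80e-4 meV).
N = E_total / E_photon = 7.04e-6 J / 1.410e-25 J = 4.99e19.

4.99e19 photons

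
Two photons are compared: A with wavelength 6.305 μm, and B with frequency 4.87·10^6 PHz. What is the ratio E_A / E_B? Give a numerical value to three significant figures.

E_A = 3.151·10^-20 J (from wavelength = 6.305 μm, via E = hc/λ).
E_B = 3.227·10^-12 J (from frequency = 4.87·10^6 PHz, via E = hf).
Ratio = 3.151·10^-20 / 3.227·10^-12 = 9.76·10^-9.

9.76·10^-9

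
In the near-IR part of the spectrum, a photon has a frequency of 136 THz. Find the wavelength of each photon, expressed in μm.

2.20 μm

(c = 2.99792458e8 m/s.)
In SI units: f = 136 THz = 1.36e14 Hz.
Since λ = c/f for a photon, λ = 2.204e-6 m.
Converting to μm: λ = 2.204 μm ≈ 2.20 μm.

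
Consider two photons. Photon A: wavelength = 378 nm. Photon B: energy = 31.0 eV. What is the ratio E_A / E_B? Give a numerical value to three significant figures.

E_A = 5.255e-19 J (from wavelength = 378 nm, via E = hc/λ).
E_B = 4.967e-18 J (from energy = 31.0 eV, via E given directly).
Ratio = 5.255e-19 / 4.967e-18 = 0.106.

0.106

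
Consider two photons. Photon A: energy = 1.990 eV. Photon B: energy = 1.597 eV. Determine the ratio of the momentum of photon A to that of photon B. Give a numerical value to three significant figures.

1.25

p_A = 1.064 × 10^-27 kg·m/s (from energy = 1.990 eV, via p = E/c).
p_B = 8.535 × 10^-28 kg·m/s (from energy = 1.597 eV, via p = E/c).
Ratio = 1.064 × 10^-27 / 8.535 × 10^-28 = 1.25.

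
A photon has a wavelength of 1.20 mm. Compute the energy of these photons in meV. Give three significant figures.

In SI units: λ = 1.20 mm = 0.00120 m.
Since E = hc/λ for a photon, E = 1.655e-22 J.
Converting to meV: E = 1.033 meV ≈ 1.03 meV.

1.03 meV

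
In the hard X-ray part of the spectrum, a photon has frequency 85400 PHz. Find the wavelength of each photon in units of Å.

0.0351 Å

In SI units: f = 85400 PHz = 8.54·10^19 Hz.
For a photon λ = c/f, so λ = 3.510·10^-12 m.
Converting to Å: λ = 0.03510 Å ≈ 0.0351 Å.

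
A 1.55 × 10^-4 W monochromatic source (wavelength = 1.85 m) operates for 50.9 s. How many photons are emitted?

Total energy: E_total = P·t = 1.55 × 10^-4 × 50.9 = 0.007889 J.
Per-photon energy: E = 1.074 × 10^-25 J.
N = E_total / E_photon = 7.35 × 10^22.

7.35 × 10^22 photons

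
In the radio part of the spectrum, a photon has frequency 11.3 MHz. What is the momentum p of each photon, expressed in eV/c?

Take h = 6.62607015e-34 J·s, c = 2.99792458e8 m/s, 1 eV = 1.602176634e-19 J.
In SI units: f = 11.3 MHz = 1.13e7 Hz.
Apply p = hf/c: p = 2.498e-35 kg·m/s.
Converting to eV/c: p = 4.673e-8 eV/c ≈ 4.67e-8 eV/c.

4.67e-8 eV/c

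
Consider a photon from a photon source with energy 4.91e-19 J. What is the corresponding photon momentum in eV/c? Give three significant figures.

3.06 eV/c

(c = 2.99792458e8 m/s, 1 eV = 1.602176634e-19 J.)
Since p = E/c for a photon, p = 1.638e-27 kg·m/s.
Converting to eV/c: p = 3.065 eV/c ≈ 3.06 eV/c.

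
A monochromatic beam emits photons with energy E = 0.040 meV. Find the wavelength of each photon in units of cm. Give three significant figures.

3.10 cm

Use h = 6.62607015 × 10^-34 J·s, c = 2.99792458 × 10^8 m/s, 1 eV = 1.602176634 × 10^-19 J.
First convert: E = 0.040 meV = 6.4087 × 10^-24 J.
For a photon λ = hc/E, so λ = 0.03100 m.
Converting to cm: λ = 3.100 cm ≈ 3.10 cm.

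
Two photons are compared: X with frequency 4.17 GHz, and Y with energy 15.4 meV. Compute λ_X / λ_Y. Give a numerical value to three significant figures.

893

λ_X = 0.07189 m (from frequency = 4.17 GHz, via λ = c/f).
λ_Y = 8.051e-5 m (from energy = 15.4 meV, via λ = hc/E).
Ratio = 0.07189 / 8.051e-5 = 893.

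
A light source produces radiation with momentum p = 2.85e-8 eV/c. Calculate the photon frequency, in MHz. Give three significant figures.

6.89 MHz

Take h = 6.62607015e-34 J·s, c = 2.99792458e8 m/s, 1 eV = 1.602176634e-19 J.
Convert to SI: p = 2.85e-8 eV/c = 1.5231e-35 kg·m/s.
Apply f = pc/h: f = 6.891e6 Hz.
Converting to MHz: f = 6.891 MHz ≈ 6.89 MHz.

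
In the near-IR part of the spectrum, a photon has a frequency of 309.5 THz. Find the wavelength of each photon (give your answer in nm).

969 nm

(c = 2.99792458 × 10^8 m/s.)
Convert to SI: f = 309.5 THz = 3.095 × 10^14 Hz.
Apply λ = c/f: λ = 9.686 × 10^-7 m.
Converting to nm: λ = 968.6 nm ≈ 969 nm.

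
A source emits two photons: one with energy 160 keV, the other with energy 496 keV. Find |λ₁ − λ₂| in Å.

Using λ = hc/E: λ₁ = 7.749e-12 m, λ₂ = 2.500e-12 m.
|Δλ| = |7.749e-12 − 2.500e-12| = 5.25e-12 m = 0.0525 Å.

0.0525 Å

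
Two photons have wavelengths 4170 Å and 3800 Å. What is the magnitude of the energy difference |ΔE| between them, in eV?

Using E = hc/λ: E₁ = 4.764 × 10^-19 J, E₂ = 5.227 × 10^-19 J.
|ΔE| = |4.764 × 10^-19 − 5.227 × 10^-19| = 4.64 × 10^-20 J = 0.289 eV.

0.289 eV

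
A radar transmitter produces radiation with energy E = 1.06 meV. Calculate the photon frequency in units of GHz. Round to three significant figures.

256 GHz

Use h = 6.62607015 × 10^-34 J·s, 1 eV = 1.602176634 × 10^-19 J.
In SI units: E = 1.06 meV = 1.6983 × 10^-22 J.
The photon relation is f = E/h, giving f = 2.563 × 10^11 Hz.
Converting to GHz: f = 256.3 GHz ≈ 256 GHz.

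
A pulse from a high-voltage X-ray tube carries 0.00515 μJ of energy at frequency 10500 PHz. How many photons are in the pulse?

Per-photon energy: E = 6.957·10^-15 J (from frequency = 10500 PHz).
N = E_total / E_photon = 5.15·10^-9 J / 6.957·10^-15 J = 7.40·10^5.

7.40·10^5 photons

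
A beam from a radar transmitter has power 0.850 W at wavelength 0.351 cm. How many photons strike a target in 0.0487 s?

Total energy: E_total = P·t = 0.850 × 0.0487 = 0.04140 J.
Per-photon energy: E = 5.659 × 10^-23 J.
N = E_total / E_photon = 7.31 × 10^20.

7.31 × 10^20 photons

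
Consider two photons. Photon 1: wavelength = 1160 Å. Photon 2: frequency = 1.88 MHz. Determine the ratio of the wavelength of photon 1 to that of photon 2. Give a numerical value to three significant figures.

λ_1 = 1.160 × 10^-7 m (from wavelength = 1160 Å, via λ given directly).
λ_2 = 159.5 m (from frequency = 1.88 MHz, via λ = c/f).
Ratio = 1.160 × 10^-7 / 159.5 = 7.27 × 10^-10.

7.27 × 10^-10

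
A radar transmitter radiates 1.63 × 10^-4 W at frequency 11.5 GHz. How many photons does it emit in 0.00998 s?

Total energy: E_total = P·t = 1.63 × 10^-4 × 0.00998 = 1.627 × 10^-6 J.
Per-photon energy: E = 7.620 × 10^-24 J.
N = E_total / E_photon = 2.13 × 10^17.

2.13 × 10^17 photons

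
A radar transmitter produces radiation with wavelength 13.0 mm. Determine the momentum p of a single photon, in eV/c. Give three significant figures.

9.54e-5 eV/c

Convert to SI: λ = 13.0 mm = 0.0130 m.
Since p = h/λ for a photon, p = 5.097e-32 kg·m/s.
Converting to eV/c: p = 9.537e-5 eV/c ≈ 9.54e-5 eV/c.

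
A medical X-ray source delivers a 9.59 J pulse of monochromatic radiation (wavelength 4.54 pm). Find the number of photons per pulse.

2.19e14 photons

Per-photon energy: E = 4.375e-14 J (from wavelength = 4.54 pm).
N = E_total / E_photon = 9.59 J / 4.375e-14 J = 2.19e14.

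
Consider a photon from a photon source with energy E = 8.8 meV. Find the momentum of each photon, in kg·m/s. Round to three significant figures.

4.70e-30 kg·m/s

Convert to SI: E = 8.8 meV = 1.4099e-21 J.
For a photon p = E/c, so p = 4.703e-30 kg·m/s.
So p ≈ 4.70e-30 kg·m/s.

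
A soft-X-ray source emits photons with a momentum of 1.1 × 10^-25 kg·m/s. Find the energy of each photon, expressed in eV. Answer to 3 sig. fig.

206 eV

Since E = pc for a photon, E = 3.298 × 10^-17 J.
Converting to eV: E = 205.8 eV ≈ 206 eV.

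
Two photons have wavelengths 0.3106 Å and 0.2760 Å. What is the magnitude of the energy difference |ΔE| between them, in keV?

5.00 keV

Using E = hc/λ: E₁ = 6.3955 × 10^-15 J, E₂ = 7.1973 × 10^-15 J.
|ΔE| = |6.3955 × 10^-15 − 7.1973 × 10^-15| = 8.02 × 10^-16 J = 5.00 keV.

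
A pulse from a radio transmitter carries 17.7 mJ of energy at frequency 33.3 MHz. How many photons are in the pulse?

8.02e23 photons

Per-photon energy: E = 2.206e-26 J (from frequency = 33.3 MHz).
N = E_total / E_photon = 0.0177 J / 2.206e-26 J = 8.02e23.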